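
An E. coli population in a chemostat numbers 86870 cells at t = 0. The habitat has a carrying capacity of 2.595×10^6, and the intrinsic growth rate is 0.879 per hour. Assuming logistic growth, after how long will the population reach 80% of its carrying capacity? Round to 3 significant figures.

5.40 hours

A = (K − N₀)/N₀ = (2.595×10^6 − 86870)/86870 = 28.872.
Solve 2.595×10^6/(1 + 28.872·e^(−0.879t)) = 2.076×10^6: 1 + 28.872·e^(−0.879t) = 1.25, so e^(−0.879t) = 0.00865884.
−0.879·t = ln(0.00865884) = -4.7492, so t = 4.7492/0.879 = 5.4029.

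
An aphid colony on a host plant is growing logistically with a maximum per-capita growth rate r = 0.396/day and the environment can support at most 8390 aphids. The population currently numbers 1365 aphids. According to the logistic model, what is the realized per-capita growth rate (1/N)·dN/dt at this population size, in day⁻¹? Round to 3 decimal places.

0.332 per day

(1/N)·dN/dt = r(1 − N/K) = 0.396 × (1 − 1365/8390).
= 0.396 × 0.83731 = 0.33157.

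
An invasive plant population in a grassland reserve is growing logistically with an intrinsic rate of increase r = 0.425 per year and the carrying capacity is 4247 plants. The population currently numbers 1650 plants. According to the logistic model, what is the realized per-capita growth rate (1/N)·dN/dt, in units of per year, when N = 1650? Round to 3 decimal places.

0.260 per year

(1/N)·dN/dt = r(1 − N/K) = 0.425 × (1 − 1650/4247).
= 0.425 × 0.61149 = 0.25988.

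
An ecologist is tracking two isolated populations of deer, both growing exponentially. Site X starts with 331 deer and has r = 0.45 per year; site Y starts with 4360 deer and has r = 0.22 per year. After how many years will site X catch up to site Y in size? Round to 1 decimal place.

Set 331·e^(0.45t) = 4360·e^(0.22t).
e^((0.45 − 0.22)t) = 4360/331 → e^(0.23·t) = 13.172.
0.23·t = ln(13.172) = 2.5781, so t = 2.5781/0.23 = 11.209.

11.2 years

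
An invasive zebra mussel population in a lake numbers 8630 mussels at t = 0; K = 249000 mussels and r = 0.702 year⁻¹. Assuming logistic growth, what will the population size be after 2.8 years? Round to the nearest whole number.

50802 mussels

A = (K − N₀)/N₀ = (249000 − 8630)/8630 = 27.853.
N(t) = K/(1 + A·e^(−rt)) = 249000/(1 + 27.853×e^(−0.702×2.8)).
e^(−1.966) = 0.14007; denominator = 1 + 27.853×0.14007 = 4.9014.
N = 249000/4.9014 = 50801.8.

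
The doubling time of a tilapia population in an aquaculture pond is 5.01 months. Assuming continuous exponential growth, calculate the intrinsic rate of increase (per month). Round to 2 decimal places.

r = ln(2)/t_d = 0.6931/5.01 = 0.13835.

0.14 per month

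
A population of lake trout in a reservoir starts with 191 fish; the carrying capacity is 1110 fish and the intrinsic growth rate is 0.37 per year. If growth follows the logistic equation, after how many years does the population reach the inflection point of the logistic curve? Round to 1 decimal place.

Logistic growth is fastest at N = K/2 = 555.
A = (K − N₀)/N₀ = 4.8115. Set K/(1 + A·e^(−rt)) = K/2 → A·e^(−rt) = 1.
e^(−0.37t) = 1/4.8115 = 0.207835, so t = ln(4.8115)/0.37 = 1.571/0.37 = 4.246.

4.2 years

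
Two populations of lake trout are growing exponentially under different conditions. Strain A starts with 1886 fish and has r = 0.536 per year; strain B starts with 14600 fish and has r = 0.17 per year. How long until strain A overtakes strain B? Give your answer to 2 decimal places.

Set 1886·e^(0.536t) = 14600·e^(0.17t).
e^((0.536 − 0.17)t) = 14600/1886 → e^(0.366·t) = 7.7413.
0.366·t = ln(7.7413) = 2.0466, so t = 2.0466/0.366 = 5.5917.

5.59 years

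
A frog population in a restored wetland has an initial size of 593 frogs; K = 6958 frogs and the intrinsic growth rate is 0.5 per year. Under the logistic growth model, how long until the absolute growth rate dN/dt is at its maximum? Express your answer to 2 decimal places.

4.75 years

Logistic growth is fastest at N = K/2 = 3479.
A = (K − N₀)/N₀ = 10.734. Set K/(1 + A·e^(−rt)) = K/2 → A·e^(−rt) = 1.
e^(−0.5t) = 1/10.734 = 0.0931658, so t = ln(10.734)/0.5 = 2.3734/0.5 = 4.7468.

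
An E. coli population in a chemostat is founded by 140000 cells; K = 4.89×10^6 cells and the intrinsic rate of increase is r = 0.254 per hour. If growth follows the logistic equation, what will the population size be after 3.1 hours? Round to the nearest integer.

A = (K − N₀)/N₀ = (4.89×10^6 − 140000)/140000 = 33.929.
N(t) = K/(1 + A·e^(−rt)) = 4.89×10^6/(1 + 33.929×e^(−0.254×3.1)).
e^(−0.7874) = 0.45503; denominator = 1 + 33.929×0.45503 = 16.438.
N = 4.89×10^6/16.438 = 297474.

297474 cells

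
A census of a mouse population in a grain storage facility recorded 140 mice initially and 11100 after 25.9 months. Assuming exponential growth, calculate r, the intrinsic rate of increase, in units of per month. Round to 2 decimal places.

0.17 per month

From N(t) = N₀·e^(rt): e^(r·25.9) = 11100/140 = 79.286.
r·25.9 = ln(79.286) = 4.3731, so r = 4.3731/25.9 = 0.16884.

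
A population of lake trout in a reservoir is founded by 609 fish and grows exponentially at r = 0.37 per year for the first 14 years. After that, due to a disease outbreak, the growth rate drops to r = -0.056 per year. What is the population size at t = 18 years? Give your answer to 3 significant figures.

86500 fish

Phase 1: N(14) = 609·e^(0.37×14) = 609·e^5.18 = 108209.
Phase 2 runs for 18 − 14 = 4 years at r = -0.056.
N(18) = 108209·e^(-0.056×4) = 108209·e^-0.224 = 86493.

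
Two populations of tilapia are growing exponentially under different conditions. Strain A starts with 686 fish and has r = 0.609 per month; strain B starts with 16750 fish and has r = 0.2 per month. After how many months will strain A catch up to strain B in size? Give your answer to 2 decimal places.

Set 686·e^(0.609t) = 16750·e^(0.2t).
e^((0.609 − 0.2)t) = 16750/686 → e^(0.409·t) = 24.417.
0.409·t = ln(24.417) = 3.1953, so t = 3.1953/0.409 = 7.8124.

7.81 months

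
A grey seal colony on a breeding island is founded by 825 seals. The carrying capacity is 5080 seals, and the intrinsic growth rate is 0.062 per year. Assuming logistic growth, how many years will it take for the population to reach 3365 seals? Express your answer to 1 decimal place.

A = (K − N₀)/N₀ = (5080 − 825)/825 = 5.1576.
Solve 5080/(1 + 5.1576·e^(−0.062t)) = 3365: 1 + 5.1576·e^(−0.062t) = 1.5097, so e^(−0.062t) = 0.0988174.
−0.062·t = ln(0.0988174) = -2.3145, so t = 2.3145/0.062 = 37.33.

37.3 years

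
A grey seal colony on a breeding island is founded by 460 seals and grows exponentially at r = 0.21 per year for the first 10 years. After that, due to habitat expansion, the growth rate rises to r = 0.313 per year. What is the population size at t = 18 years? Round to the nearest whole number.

Phase 1: N(10) = 460·e^(0.21×10) = 460·e^2.1 = 3756.44.
Phase 2 runs for 18 − 10 = 8 years at r = 0.313.
N(18) = 3756.44·e^(0.313×8) = 3756.44·e^2.504 = 45946.2.

45946 seals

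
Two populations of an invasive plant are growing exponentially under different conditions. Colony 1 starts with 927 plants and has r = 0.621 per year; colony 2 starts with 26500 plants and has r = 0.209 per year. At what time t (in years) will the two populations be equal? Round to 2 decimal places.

8.14 years

Set 927·e^(0.621t) = 26500·e^(0.209t).
e^((0.621 − 0.209)t) = 26500/927 → e^(0.412·t) = 28.587.
0.412·t = ln(28.587) = 3.3529, so t = 3.3529/0.412 = 8.1382.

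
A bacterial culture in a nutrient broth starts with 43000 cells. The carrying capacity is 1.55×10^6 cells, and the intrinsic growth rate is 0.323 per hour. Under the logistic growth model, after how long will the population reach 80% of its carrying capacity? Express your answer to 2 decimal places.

15.30 hours

A = (K − N₀)/N₀ = (1.55×10^6 − 43000)/43000 = 35.047.
Solve 1.55×10^6/(1 + 35.047·e^(−0.323t)) = 1.24×10^6: 1 + 35.047·e^(−0.323t) = 1.25, so e^(−0.323t) = 0.00713338.
−0.323·t = ln(0.00713338) = -4.943, so t = 4.943/0.323 = 15.303.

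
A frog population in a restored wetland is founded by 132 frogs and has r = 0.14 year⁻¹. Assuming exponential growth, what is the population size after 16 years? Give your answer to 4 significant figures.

1240 frogs

N(t) = N₀·e^(rt) = 132 × e^(0.14×16) = 132 × e^2.24.
e^2.24 ≈ 9.3933, so N ≈ 132 × 9.3933 = 1239.92.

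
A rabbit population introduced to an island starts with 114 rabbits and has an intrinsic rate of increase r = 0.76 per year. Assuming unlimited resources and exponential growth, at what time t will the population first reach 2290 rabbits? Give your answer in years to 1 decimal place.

3.9 years

Set N₀·e^(rt) = 2290: e^(0.76·t) = 2290/114 = 20.088.
0.76·t = ln(20.088) = 3.0001, so t = 3.0001/0.76 = 3.9475.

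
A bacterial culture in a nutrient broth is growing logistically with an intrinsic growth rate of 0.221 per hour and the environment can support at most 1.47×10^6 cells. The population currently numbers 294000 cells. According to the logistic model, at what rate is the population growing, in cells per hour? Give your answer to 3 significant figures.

52000 cells per hour

dN/dt = rN(1 − N/K) = 0.221 × 294000 × (1 − 294000/1.47×10^6).
1 − 294000/1.47×10^6 = 0.8; dN/dt = 0.221 × 294000 × 0.8 = 51979.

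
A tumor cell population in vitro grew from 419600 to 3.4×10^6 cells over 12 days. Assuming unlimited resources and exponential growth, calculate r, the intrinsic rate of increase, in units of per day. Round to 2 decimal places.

0.17 per day

From N(t) = N₀·e^(rt): e^(r·12) = 3.4×10^6/419600 = 8.103.
r·12 = ln(8.103) = 2.0922, so r = 2.0922/12 = 0.17435.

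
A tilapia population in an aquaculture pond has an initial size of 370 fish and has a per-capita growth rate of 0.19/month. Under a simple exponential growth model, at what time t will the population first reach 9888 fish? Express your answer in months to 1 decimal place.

Set N₀·e^(rt) = 9888: e^(0.19·t) = 9888/370 = 26.724.
0.19·t = ln(26.724) = 3.2856, so t = 3.2856/0.19 = 17.292.

17.3 months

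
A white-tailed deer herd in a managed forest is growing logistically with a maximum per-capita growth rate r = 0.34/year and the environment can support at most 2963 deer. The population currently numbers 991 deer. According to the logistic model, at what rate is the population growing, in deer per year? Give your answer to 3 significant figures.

dN/dt = rN(1 − N/K) = 0.34 × 991 × (1 − 991/2963).
1 − 991/2963 = 0.66554; dN/dt = 0.34 × 991 × 0.66554 = 224.25.

224 deer per year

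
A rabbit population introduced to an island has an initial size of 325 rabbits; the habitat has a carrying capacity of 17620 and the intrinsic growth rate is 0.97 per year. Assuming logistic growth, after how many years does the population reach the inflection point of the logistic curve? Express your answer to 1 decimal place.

Logistic growth is fastest at N = K/2 = 8810.
A = (K − N₀)/N₀ = 53.215. Set K/(1 + A·e^(−rt)) = K/2 → A·e^(−rt) = 1.
e^(−0.97t) = 1/53.215 = 0.0187916, so t = ln(53.215)/0.97 = 3.9743/0.97 = 4.0973.

4.1 years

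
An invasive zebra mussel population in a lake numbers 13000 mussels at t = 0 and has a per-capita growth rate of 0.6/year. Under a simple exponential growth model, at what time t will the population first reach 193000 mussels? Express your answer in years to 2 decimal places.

4.50 years

Set N₀·e^(rt) = 193000: e^(0.6·t) = 193000/13000 = 14.846.
0.6·t = ln(14.846) = 2.6977, so t = 2.6977/0.6 = 4.4962.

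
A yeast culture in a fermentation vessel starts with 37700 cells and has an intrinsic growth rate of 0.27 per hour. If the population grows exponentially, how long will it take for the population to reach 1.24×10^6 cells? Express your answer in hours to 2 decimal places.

Set N₀·e^(rt) = 1.24×10^6: e^(0.27·t) = 1.24×10^6/37700 = 32.891.
0.27·t = ln(32.891) = 3.4932, so t = 3.4932/0.27 = 12.938.

12.94 hours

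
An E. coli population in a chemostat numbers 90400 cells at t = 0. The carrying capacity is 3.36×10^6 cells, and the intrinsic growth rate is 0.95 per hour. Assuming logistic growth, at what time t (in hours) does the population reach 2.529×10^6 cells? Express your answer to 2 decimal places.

4.95 hours

A = (K − N₀)/N₀ = (3.36×10^6 − 90400)/90400 = 36.168.
Solve 3.36×10^6/(1 + 36.168·e^(−0.95t)) = 2.529×10^6: 1 + 36.168·e^(−0.95t) = 1.3286, so e^(−0.95t) = 0.00908502.
−0.95·t = ln(0.00908502) = -4.7011, so t = 4.7011/0.95 = 4.9486.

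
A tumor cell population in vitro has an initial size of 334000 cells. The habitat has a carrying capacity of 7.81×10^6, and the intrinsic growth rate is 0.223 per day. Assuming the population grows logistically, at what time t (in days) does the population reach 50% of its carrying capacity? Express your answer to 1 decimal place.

13.9 days

A = (K − N₀)/N₀ = (7.81×10^6 − 334000)/334000 = 22.383.
Solve 7.81×10^6/(1 + 22.383·e^(−0.223t)) = 3.905×10^6: 1 + 22.383·e^(−0.223t) = 2, so e^(−0.223t) = 0.0446763.
−0.223·t = ln(0.0446763) = -3.1083, so t = 3.1083/0.223 = 13.939.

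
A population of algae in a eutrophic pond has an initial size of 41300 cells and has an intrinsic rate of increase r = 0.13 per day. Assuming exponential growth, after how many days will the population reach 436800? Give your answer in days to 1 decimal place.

Set N₀·e^(rt) = 436800: e^(0.13·t) = 436800/41300 = 10.576.
0.13·t = ln(10.576) = 2.3586, so t = 2.3586/0.13 = 18.143.

18.1 days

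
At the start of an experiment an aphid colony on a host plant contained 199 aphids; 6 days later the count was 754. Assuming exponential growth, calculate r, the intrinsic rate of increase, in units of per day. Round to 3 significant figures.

0.222 per day

From N(t) = N₀·e^(rt): e^(r·6) = 754/199 = 3.7889.
r·6 = ln(3.7889) = 1.3321, so r = 1.3321/6 = 0.22201.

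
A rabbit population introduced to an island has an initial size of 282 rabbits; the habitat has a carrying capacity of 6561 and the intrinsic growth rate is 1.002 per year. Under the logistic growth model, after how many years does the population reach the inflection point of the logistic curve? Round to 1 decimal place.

3.1 years

Logistic growth is fastest at N = K/2 = 3280.5.
A = (K − N₀)/N₀ = 22.266. Set K/(1 + A·e^(−rt)) = K/2 → A·e^(−rt) = 1.
e^(−1.002t) = 1/22.266 = 0.0449116, so t = ln(22.266)/1.002 = 3.1031/1.002 = 3.0969.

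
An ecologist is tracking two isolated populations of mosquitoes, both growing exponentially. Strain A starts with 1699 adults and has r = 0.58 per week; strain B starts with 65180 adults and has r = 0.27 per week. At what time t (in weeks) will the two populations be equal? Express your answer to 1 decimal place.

11.8 weeks

Set 1699·e^(0.58t) = 65180·e^(0.27t).
e^((0.58 − 0.27)t) = 65180/1699 → e^(0.31·t) = 38.364.
0.31·t = ln(38.364) = 3.6471, so t = 3.6471/0.31 = 11.765.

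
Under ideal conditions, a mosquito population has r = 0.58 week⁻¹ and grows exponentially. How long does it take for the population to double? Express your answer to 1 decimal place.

Doubling time t_d = ln(2)/r = 0.6931/0.58 = 1.1951.

1.2 weeks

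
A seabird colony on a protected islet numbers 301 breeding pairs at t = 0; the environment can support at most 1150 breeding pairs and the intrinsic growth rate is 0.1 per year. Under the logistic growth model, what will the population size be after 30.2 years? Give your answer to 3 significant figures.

1010 breeding pairs

A = (K − N₀)/N₀ = (1150 − 301)/301 = 2.8206.
N(t) = K/(1 + A·e^(−rt)) = 1150/(1 + 2.8206×e^(−0.1×30.2)).
e^(−3.02) = 0.048801; denominator = 1 + 2.8206×0.048801 = 1.1376.
N = 1150/1.1376 = 1010.86.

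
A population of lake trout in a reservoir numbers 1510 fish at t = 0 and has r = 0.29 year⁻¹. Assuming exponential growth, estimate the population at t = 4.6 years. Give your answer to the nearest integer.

5732 fish

N(t) = N₀·e^(rt) = 1510 × e^(0.29×4.6) = 1510 × e^1.334.
e^1.334 ≈ 3.7962, so N ≈ 1510 × 3.7962 = 5732.26.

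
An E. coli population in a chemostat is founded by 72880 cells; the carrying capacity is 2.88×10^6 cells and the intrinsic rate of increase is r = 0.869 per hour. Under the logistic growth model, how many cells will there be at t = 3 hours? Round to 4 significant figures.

749800 cells

A = (K − N₀)/N₀ = (2.88×10^6 − 72880)/72880 = 38.517.
N(t) = K/(1 + A·e^(−rt)) = 2.88×10^6/(1 + 38.517×e^(−0.869×3)).
e^(−2.607) = 0.073755; denominator = 1 + 38.517×0.073755 = 3.8408.
N = 2.88×10^6/3.8408 = 749836.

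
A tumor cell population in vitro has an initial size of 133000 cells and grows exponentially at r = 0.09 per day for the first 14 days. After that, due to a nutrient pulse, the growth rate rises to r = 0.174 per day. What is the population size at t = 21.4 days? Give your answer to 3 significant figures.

1700000 cells

Phase 1: N(14) = 133000·e^(0.09×14) = 133000·e^1.26 = 468881.
Phase 2 runs for 21.4 − 14 = 7.4 days at r = 0.174.
N(21.4) = 468881·e^(0.174×7.4) = 468881·e^1.288 = 1.699262×10^6.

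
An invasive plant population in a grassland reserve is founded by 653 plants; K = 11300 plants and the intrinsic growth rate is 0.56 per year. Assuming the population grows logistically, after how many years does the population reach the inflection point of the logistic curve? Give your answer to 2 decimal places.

4.98 years

Logistic growth is fastest at N = K/2 = 5650.
A = (K − N₀)/N₀ = 16.305. Set K/(1 + A·e^(−rt)) = K/2 → A·e^(−rt) = 1.
e^(−0.56t) = 1/16.305 = 0.0613318, so t = ln(16.305)/0.56 = 2.7915/0.56 = 4.9847.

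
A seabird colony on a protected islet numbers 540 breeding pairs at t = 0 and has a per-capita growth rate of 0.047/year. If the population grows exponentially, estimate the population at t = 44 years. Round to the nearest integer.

N(t) = N₀·e^(rt) = 540 × e^(0.047×44) = 540 × e^2.068.
e^2.068 ≈ 7.909, so N ≈ 540 × 7.909 = 4270.85.

4271 breeding pairs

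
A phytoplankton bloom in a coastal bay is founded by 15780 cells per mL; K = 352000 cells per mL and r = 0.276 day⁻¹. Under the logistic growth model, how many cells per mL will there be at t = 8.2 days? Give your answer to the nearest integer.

A = (K − N₀)/N₀ = (352000 − 15780)/15780 = 21.307.
N(t) = K/(1 + A·e^(−rt)) = 352000/(1 + 21.307×e^(−0.276×8.2)).
e^(−2.263) = 0.10402; denominator = 1 + 21.307×0.10402 = 3.2163.
N = 352000/3.2163 = 109444.

109444 cells per mL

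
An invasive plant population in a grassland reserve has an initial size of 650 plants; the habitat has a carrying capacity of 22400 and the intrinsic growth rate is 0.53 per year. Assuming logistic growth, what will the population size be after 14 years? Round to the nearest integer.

21960 plants

A = (K − N₀)/N₀ = (22400 − 650)/650 = 33.462.
N(t) = K/(1 + A·e^(−rt)) = 22400/(1 + 33.462×e^(−0.53×14)).
e^(−7.42) = 0.00059915; denominator = 1 + 33.462×0.00059915 = 1.02.
N = 22400/1.02 = 21959.7.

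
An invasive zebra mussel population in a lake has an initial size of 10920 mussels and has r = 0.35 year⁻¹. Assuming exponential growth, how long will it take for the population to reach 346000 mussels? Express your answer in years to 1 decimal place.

Set N₀·e^(rt) = 346000: e^(0.35·t) = 346000/10920 = 31.685.
0.35·t = ln(31.685) = 3.4558, so t = 3.4558/0.35 = 9.8738.

9.9 years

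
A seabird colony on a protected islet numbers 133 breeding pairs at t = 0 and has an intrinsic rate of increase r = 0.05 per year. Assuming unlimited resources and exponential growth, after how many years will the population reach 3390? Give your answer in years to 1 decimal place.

64.8 years

Set N₀·e^(rt) = 3390: e^(0.05·t) = 3390/133 = 25.489.
0.05·t = ln(25.489) = 3.2382, so t = 3.2382/0.05 = 64.765.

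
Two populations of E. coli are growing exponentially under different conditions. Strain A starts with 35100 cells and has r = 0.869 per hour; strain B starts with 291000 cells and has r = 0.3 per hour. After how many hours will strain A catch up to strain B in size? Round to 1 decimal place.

3.7 hours

Set 35100·e^(0.869t) = 291000·e^(0.3t).
e^((0.869 − 0.3)t) = 291000/35100 → e^(0.569·t) = 8.2906.
0.569·t = ln(8.2906) = 2.1151, so t = 2.1151/0.569 = 3.7173.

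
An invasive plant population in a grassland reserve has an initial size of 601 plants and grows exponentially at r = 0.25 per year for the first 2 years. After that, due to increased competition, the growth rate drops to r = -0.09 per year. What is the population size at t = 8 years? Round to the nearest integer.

577 plants

Phase 1: N(2) = 601·e^(0.25×2) = 601·e^0.5 = 990.881.
Phase 2 runs for 8 − 2 = 6 years at r = -0.09.
N(8) = 990.881·e^(-0.09×6) = 990.881·e^-0.54 = 577.434.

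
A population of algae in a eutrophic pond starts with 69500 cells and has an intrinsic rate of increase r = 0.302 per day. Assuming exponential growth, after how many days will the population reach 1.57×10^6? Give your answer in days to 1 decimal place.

10.3 days

Set N₀·e^(rt) = 1.57×10^6: e^(0.302·t) = 1.57×10^6/69500 = 22.59.
0.302·t = ln(22.59) = 3.1175, so t = 3.1175/0.302 = 10.323.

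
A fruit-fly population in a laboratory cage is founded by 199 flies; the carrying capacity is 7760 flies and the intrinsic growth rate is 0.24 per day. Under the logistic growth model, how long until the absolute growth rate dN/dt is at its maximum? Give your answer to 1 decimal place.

Logistic growth is fastest at N = K/2 = 3880.
A = (K − N₀)/N₀ = 37.995. Set K/(1 + A·e^(−rt)) = K/2 → A·e^(−rt) = 1.
e^(−0.24t) = 1/37.995 = 0.0263193, so t = ln(37.995)/0.24 = 3.6375/0.24 = 15.156.

15.2 days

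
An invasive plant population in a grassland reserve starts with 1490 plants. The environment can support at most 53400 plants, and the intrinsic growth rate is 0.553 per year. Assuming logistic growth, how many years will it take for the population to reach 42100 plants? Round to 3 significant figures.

A = (K − N₀)/N₀ = (53400 − 1490)/1490 = 34.839.
Solve 53400/(1 + 34.839·e^(−0.553t)) = 42100: 1 + 34.839·e^(−0.553t) = 1.2684, so e^(−0.553t) = 0.00770427.
−0.553·t = ln(0.00770427) = -4.866, so t = 4.866/0.553 = 8.7992.

8.80 years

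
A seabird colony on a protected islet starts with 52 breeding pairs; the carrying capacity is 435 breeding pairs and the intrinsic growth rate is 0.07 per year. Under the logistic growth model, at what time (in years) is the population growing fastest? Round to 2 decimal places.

28.53 years

Logistic growth is fastest at N = K/2 = 217.5.
A = (K − N₀)/N₀ = 7.3654. Set K/(1 + A·e^(−rt)) = K/2 → A·e^(−rt) = 1.
e^(−0.07t) = 1/7.3654 = 0.13577, so t = ln(7.3654)/0.07 = 1.9968/0.07 = 28.526.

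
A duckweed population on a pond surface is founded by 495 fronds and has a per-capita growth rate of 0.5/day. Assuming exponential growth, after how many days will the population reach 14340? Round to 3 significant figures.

Set N₀·e^(rt) = 14340: e^(0.5·t) = 14340/495 = 28.97.
0.5·t = ln(28.97) = 3.3663, so t = 3.3663/0.5 = 6.7325.

6.73 days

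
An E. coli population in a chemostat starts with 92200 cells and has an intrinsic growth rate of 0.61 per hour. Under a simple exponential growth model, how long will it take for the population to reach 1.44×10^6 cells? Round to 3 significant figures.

Set N₀·e^(rt) = 1.44×10^6: e^(0.61·t) = 1.44×10^6/92200 = 15.618.
0.61·t = ln(15.618) = 2.7484, so t = 2.7484/0.61 = 4.5056.

4.51 hours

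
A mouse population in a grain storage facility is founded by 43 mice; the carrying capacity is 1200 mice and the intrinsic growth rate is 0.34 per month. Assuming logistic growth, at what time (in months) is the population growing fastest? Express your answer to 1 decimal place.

Logistic growth is fastest at N = K/2 = 600.
A = (K − N₀)/N₀ = 26.907. Set K/(1 + A·e^(−rt)) = K/2 → A·e^(−rt) = 1.
e^(−0.34t) = 1/26.907 = 0.0371651, so t = ln(26.907)/0.34 = 3.2924/0.34 = 9.6835.

9.7 months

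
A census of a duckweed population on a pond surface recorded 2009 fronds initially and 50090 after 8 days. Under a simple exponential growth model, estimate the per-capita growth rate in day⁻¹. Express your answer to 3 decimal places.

0.402 per day

From N(t) = N₀·e^(rt): e^(r·8) = 50090/2009 = 24.933.
r·8 = ln(24.933) = 3.2162, so r = 3.2162/8 = 0.40202.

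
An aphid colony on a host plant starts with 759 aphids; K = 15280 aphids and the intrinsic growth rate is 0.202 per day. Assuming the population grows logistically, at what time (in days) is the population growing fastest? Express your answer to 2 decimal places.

14.61 days

Logistic growth is fastest at N = K/2 = 7640.
A = (K − N₀)/N₀ = 19.132. Set K/(1 + A·e^(−rt)) = K/2 → A·e^(−rt) = 1.
e^(−0.202t) = 1/19.132 = 0.0522691, so t = ln(19.132)/0.202 = 2.9513/0.202 = 14.611.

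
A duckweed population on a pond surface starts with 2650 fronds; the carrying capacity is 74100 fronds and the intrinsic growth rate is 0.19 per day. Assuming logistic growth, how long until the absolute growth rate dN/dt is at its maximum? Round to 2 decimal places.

Logistic growth is fastest at N = K/2 = 37050.
A = (K − N₀)/N₀ = 26.962. Set K/(1 + A·e^(−rt)) = K/2 → A·e^(−rt) = 1.
e^(−0.19t) = 1/26.962 = 0.0370889, so t = ln(26.962)/0.19 = 3.2944/0.19 = 17.339.

17.34 days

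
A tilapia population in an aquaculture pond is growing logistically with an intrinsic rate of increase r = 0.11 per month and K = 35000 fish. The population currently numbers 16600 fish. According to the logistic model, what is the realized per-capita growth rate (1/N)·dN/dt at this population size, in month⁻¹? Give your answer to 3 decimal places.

0.058 per month

(1/N)·dN/dt = r(1 − N/K) = 0.11 × (1 − 16600/35000).
= 0.11 × 0.52571 = 0.057829.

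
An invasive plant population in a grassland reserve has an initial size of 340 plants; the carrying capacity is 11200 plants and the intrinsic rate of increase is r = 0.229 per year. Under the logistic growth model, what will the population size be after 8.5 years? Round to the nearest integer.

A = (K − N₀)/N₀ = (11200 − 340)/340 = 31.941.
N(t) = K/(1 + A·e^(−rt)) = 11200/(1 + 31.941×e^(−0.229×8.5)).
e^(−1.947) = 0.14277; denominator = 1 + 31.941×0.14277 = 5.5603.
N = 11200/5.5603 = 2014.27.

2014 plants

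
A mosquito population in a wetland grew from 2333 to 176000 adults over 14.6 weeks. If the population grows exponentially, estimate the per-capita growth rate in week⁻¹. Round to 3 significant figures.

From N(t) = N₀·e^(rt): e^(r·14.6) = 176000/2333 = 75.439.
r·14.6 = ln(75.439) = 4.3233, so r = 4.3233/14.6 = 0.29612.

0.296 per week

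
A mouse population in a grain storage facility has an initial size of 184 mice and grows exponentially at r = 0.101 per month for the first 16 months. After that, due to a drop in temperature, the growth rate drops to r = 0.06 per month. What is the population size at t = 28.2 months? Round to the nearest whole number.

1925 mice

Phase 1: N(16) = 184·e^(0.101×16) = 184·e^1.616 = 926.057.
Phase 2 runs for 28.2 − 16 = 12.2 months at r = 0.06.
N(28.2) = 926.057·e^(0.06×12.2) = 926.057·e^0.732 = 1925.49.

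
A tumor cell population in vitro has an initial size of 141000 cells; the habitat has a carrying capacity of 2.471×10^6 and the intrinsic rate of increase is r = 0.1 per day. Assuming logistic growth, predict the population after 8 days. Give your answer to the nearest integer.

A = (K − N₀)/N₀ = (2.471×10^6 − 141000)/141000 = 16.525.
N(t) = K/(1 + A·e^(−rt)) = 2.471×10^6/(1 + 16.525×e^(−0.1×8)).
e^(−0.8) = 0.44933; denominator = 1 + 16.525×0.44933 = 8.4251.
N = 2.471×10^6/8.4251 = 293291.

293291 cells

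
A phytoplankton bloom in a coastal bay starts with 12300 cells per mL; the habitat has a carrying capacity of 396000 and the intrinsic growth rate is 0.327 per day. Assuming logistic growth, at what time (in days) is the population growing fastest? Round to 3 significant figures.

10.5 days

Logistic growth is fastest at N = K/2 = 198000.
A = (K − N₀)/N₀ = 31.195. Set K/(1 + A·e^(−rt)) = K/2 → A·e^(−rt) = 1.
e^(−0.327t) = 1/31.195 = 0.0320563, so t = ln(31.195)/0.327 = 3.4403/0.327 = 10.521.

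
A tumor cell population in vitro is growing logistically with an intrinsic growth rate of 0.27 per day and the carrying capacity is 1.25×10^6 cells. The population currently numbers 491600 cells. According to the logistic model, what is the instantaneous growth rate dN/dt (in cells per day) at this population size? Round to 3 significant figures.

dN/dt = rN(1 − N/K) = 0.27 × 491600 × (1 − 491600/1.25×10^6).
1 − 491600/1.25×10^6 = 0.60672; dN/dt = 0.27 × 491600 × 0.60672 = 80531.

80500 cells per day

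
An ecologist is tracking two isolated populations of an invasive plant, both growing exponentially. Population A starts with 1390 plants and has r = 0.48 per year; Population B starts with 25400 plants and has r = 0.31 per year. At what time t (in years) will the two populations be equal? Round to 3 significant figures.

17.1 years

Set 1390·e^(0.48t) = 25400·e^(0.31t).
e^((0.48 − 0.31)t) = 25400/1390 → e^(0.17·t) = 18.273.
0.17·t = ln(18.273) = 2.9054, so t = 2.9054/0.17 = 17.091.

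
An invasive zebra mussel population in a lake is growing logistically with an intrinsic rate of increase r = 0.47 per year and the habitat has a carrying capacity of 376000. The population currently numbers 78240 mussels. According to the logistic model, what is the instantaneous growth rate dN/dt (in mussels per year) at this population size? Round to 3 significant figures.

dN/dt = rN(1 − N/K) = 0.47 × 78240 × (1 − 78240/376000).
1 − 78240/376000 = 0.79191; dN/dt = 0.47 × 78240 × 0.79191 = 29121.

29100 mussels per year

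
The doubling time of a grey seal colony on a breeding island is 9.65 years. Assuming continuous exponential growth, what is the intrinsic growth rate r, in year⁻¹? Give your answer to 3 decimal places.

0.072 per year

r = ln(2)/t_d = 0.6931/9.65 = 0.071829.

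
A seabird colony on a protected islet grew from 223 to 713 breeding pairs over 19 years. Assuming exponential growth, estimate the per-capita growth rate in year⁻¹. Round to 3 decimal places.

0.061 per year

From N(t) = N₀·e^(rt): e^(r·19) = 713/223 = 3.1973.
r·19 = ln(3.1973) = 1.1623, so r = 1.1623/19 = 0.061174.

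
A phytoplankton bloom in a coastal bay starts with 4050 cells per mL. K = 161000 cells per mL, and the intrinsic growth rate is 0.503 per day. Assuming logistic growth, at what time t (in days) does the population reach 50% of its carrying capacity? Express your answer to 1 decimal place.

A = (K − N₀)/N₀ = (161000 − 4050)/4050 = 38.753.
Solve 161000/(1 + 38.753·e^(−0.503t)) = 80500: 1 + 38.753·e^(−0.503t) = 2, so e^(−0.503t) = 0.0258044.
−0.503·t = ln(0.0258044) = -3.6572, so t = 3.6572/0.503 = 7.2708.

7.3 days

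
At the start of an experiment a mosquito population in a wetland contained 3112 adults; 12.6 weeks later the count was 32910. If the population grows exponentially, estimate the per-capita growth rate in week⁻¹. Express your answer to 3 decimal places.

0.187 per week

From N(t) = N₀·e^(rt): e^(r·12.6) = 32910/3112 = 10.575.
r·12.6 = ln(10.575) = 2.3585, so r = 2.3585/12.6 = 0.18718.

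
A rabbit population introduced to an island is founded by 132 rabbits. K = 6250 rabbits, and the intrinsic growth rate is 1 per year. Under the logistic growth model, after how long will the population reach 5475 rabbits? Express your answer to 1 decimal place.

A = (K − N₀)/N₀ = (6250 − 132)/132 = 46.348.
Solve 6250/(1 + 46.348·e^(−1t)) = 5475: 1 + 46.348·e^(−1t) = 1.1416, so e^(−1t) = 0.00305409.
−1·t = ln(0.00305409) = -5.7913, so t = 5.7913/1 = 5.7913.

5.8 years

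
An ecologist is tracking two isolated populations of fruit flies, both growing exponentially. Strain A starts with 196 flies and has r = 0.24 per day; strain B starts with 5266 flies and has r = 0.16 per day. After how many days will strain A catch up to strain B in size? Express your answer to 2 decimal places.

41.14 days

Set 196·e^(0.24t) = 5266·e^(0.16t).
e^((0.24 − 0.16)t) = 5266/196 → e^(0.08·t) = 26.867.
0.08·t = ln(26.867) = 3.2909, so t = 3.2909/0.08 = 41.136.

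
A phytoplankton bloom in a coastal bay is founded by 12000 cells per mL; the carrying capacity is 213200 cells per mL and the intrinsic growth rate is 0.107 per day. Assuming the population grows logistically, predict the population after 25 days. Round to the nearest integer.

A = (K − N₀)/N₀ = (213200 − 12000)/12000 = 16.767.
N(t) = K/(1 + A·e^(−rt)) = 213200/(1 + 16.767×e^(−0.107×25)).
e^(−2.675) = 0.068907; denominator = 1 + 16.767×0.068907 = 2.1553.
N = 213200/2.1553 = 98917.2.

98917 cells per mL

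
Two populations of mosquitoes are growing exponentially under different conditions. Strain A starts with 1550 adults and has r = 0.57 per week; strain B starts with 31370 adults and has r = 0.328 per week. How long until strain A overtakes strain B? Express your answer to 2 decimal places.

12.43 weeks

Set 1550·e^(0.57t) = 31370·e^(0.328t).
e^((0.57 − 0.328)t) = 31370/1550 → e^(0.242·t) = 20.239.
0.242·t = ln(20.239) = 3.0076, so t = 3.0076/0.242 = 12.428.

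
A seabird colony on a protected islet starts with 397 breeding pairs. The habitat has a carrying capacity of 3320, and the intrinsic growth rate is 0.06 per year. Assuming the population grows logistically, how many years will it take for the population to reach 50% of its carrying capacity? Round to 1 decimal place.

33.3 years

A = (K − N₀)/N₀ = (3320 − 397)/397 = 7.3627.
Solve 3320/(1 + 7.3627·e^(−0.06t)) = 1660: 1 + 7.3627·e^(−0.06t) = 2, so e^(−0.06t) = 0.135819.
−0.06·t = ln(0.135819) = -1.9964, so t = 1.9964/0.06 = 33.274.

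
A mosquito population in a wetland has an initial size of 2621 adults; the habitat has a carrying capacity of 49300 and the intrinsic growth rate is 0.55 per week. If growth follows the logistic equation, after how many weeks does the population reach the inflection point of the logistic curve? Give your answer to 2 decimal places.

Logistic growth is fastest at N = K/2 = 24650.
A = (K − N₀)/N₀ = 17.81. Set K/(1 + A·e^(−rt)) = K/2 → A·e^(−rt) = 1.
e^(−0.55t) = 1/17.81 = 0.0561494, so t = ln(17.81)/0.55 = 2.8797/0.55 = 5.2359.

5.24 weeks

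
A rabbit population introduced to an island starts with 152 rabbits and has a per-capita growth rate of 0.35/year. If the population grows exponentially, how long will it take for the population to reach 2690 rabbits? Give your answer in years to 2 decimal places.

8.21 years

Set N₀·e^(rt) = 2690: e^(0.35·t) = 2690/152 = 17.697.
0.35·t = ln(17.697) = 2.8734, so t = 2.8734/0.35 = 8.2098.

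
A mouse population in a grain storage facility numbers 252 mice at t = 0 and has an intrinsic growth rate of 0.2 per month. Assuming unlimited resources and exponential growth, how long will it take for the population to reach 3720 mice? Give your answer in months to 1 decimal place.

Set N₀·e^(rt) = 3720: e^(0.2·t) = 3720/252 = 14.762.
0.2·t = ln(14.762) = 2.692, so t = 2.692/0.2 = 13.46.

13.5 months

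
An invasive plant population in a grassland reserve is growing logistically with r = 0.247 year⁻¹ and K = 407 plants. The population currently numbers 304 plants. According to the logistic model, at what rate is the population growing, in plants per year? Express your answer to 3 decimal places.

19.003 plants per year

dN/dt = rN(1 − N/K) = 0.247 × 304 × (1 − 304/407).
1 − 304/407 = 0.25307; dN/dt = 0.247 × 304 × 0.25307 = 19.003.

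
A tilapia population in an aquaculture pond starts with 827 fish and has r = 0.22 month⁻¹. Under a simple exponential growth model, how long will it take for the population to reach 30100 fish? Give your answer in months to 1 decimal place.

16.3 months

Set N₀·e^(rt) = 30100: e^(0.22·t) = 30100/827 = 36.397.
0.22·t = ln(36.397) = 3.5945, so t = 3.5945/0.22 = 16.339.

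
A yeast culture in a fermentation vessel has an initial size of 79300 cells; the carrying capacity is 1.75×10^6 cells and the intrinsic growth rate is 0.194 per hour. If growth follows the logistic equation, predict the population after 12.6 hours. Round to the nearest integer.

618757 cells

A = (K − N₀)/N₀ = (1.75×10^6 − 79300)/79300 = 21.068.
N(t) = K/(1 + A·e^(−rt)) = 1.75×10^6/(1 + 21.068×e^(−0.194×12.6)).
e^(−2.444) = 0.086778; denominator = 1 + 21.068×0.086778 = 2.8283.
N = 1.75×10^6/2.8283 = 618757.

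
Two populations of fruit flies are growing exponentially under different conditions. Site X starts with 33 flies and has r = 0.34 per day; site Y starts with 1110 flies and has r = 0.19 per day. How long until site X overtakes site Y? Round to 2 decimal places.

Set 33·e^(0.34t) = 1110·e^(0.19t).
e^((0.34 − 0.19)t) = 1110/33 → e^(0.15·t) = 33.636.
0.15·t = ln(33.636) = 3.5156, so t = 3.5156/0.15 = 23.437.

23.44 days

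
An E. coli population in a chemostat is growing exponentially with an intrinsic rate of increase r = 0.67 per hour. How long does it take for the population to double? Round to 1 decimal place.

1.0 hours

Doubling time t_d = ln(2)/r = 0.6931/0.67 = 1.0345.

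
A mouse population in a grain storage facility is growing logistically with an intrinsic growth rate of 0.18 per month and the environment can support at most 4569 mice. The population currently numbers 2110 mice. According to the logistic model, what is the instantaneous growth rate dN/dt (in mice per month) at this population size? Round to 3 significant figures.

dN/dt = rN(1 − N/K) = 0.18 × 2110 × (1 − 2110/4569).
1 − 2110/4569 = 0.53819; dN/dt = 0.18 × 2110 × 0.53819 = 204.41.

204 mice per month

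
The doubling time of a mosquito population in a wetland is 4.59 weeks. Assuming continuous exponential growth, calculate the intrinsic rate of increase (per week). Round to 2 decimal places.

r = ln(2)/t_d = 0.6931/4.59 = 0.15101.

0.15 per week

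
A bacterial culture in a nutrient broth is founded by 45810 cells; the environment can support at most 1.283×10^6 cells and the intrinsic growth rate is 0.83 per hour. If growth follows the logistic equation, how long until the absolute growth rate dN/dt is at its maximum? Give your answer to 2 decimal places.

3.97 hours

Logistic growth is fastest at N = K/2 = 641500.
A = (K − N₀)/N₀ = 27.007. Set K/(1 + A·e^(−rt)) = K/2 → A·e^(−rt) = 1.
e^(−0.83t) = 1/27.007 = 0.0370275, so t = ln(27.007)/0.83 = 3.2961/0.83 = 3.9712.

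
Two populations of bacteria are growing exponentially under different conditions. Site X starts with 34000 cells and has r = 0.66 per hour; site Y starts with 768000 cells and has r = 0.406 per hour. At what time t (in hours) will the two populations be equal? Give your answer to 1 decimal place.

12.3 hours

Set 34000·e^(0.66t) = 768000·e^(0.406t).
e^((0.66 − 0.406)t) = 768000/34000 → e^(0.254·t) = 22.588.
0.254·t = ln(22.588) = 3.1174, so t = 3.1174/0.254 = 12.273.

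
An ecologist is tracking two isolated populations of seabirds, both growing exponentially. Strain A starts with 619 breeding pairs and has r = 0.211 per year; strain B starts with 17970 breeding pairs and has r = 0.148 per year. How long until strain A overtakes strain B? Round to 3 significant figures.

Set 619·e^(0.211t) = 17970·e^(0.148t).
e^((0.211 − 0.148)t) = 17970/619 → e^(0.063·t) = 29.031.
0.063·t = ln(29.031) = 3.3684, so t = 3.3684/0.063 = 53.466.

53.5 years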